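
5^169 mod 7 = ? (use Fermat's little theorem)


Fermat's little theorem: if p is prime and gcd(a,p)=1, then a^(p-1) ≡ 1 (mod p)
p = 7 is prime, gcd(5,7) = 1
Reduce exponent: 169 mod 6 = 1
So 5^169 ≡ 5^1 (mod 7)
5^1 mod 7 = 5

5^169 ≡ 5 (mod 7)


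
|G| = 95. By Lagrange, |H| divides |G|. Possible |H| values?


Lagrange's theorem: |H| divides |G|
|G| = 95
Divisors of 95: 1, 5, 19, 95

Possible subgroup orders: {1, 5, 19, 95}


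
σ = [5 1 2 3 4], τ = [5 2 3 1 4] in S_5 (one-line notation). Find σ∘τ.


σ∘τ: apply τ first, then σ
1 →τ 5 →σ 4
2 →τ 2 →σ 1
3 →τ 3 →σ 2
4 →τ 1 →σ 5
5 →τ 4 →σ 3

σ∘τ = [4 1 2 5 3]


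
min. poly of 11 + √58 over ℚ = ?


Let α = 11 + √58. Then α - 11 = √58, so (α - 11)² = 58, giving α² - 22α + 63 = 0. Degree 2 and α ∉ ℚ, so this is the minimal polynomial.

Minimal polynomial: x² - 22x + 63


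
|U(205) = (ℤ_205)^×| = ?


U(n) is the group of units mod n; |U(n)| = φ(n)
|U(205)| = φ(205) = 160

|U(205) = (ℤ_205)^×| = 160


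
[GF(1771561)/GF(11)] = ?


GF(1771561) = GF(11^6), so the extension degree is 6

[GF(1771561)/GF(11)] = 6


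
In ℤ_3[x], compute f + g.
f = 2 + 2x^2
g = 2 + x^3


Add coefficients mod 3:
x^0: 2 + 2 = 1 (mod 3)
x^1: 0 + 0 = 0 (mod 3)
x^2: 2 + 0 = 2 (mod 3)
x^3: 0 + 1 = 1 (mod 3)
Result: 1 + 2x^2 + x^3

f + g = 1 + 2x^2 + x^3


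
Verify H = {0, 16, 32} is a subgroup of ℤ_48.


Subgroup test for H = {0, 16, 32} in (ℤ_48, +):
(1) 0 ∈ H? Yes
(2) Closure: for all a,b ∈ H, (a+b) mod 48 ∈ H? Yes
(3) Inverses: for all a ∈ H, -a mod 48 ∈ H? Yes

Yes, H is a subgroup of ℤ_48


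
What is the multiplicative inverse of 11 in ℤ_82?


Use the extended Euclidean algorithm to write 1 = 11·s + 82·t; then s mod 82 is the inverse.
Euclidean algorithm:
  11 = 0·82 + 11
  82 = 7·11 + 5
  11 = 2·5 + 1
  5 = 5·1 + 0
gcd(11,82) = 1
Back-substitution gives: 11·(15) + 82·(-2) = 1
So 11⁻¹ ≡ 15 ≡ 15 (mod 82)
Check: 11 × 15 = 165 ≡ 1 (mod 82) ✓

11⁻¹ ≡ 15 (mod 82)


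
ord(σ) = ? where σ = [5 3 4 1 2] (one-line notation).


Cycle decomposition: (1 5 2 3 4)
Cycle lengths: 5
Order = lcm(5) = 5

ord(σ) = 5


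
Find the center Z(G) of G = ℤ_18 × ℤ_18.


Z(G) = {g ∈ G | gx = xg for all x ∈ G}
Direct product of abelian groups is abelian, so Z(G) = G

Z(ℤ_18 × ℤ_18) = ℤ_18 × ℤ_18


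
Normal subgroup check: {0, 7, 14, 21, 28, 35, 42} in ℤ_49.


H = {0, 7, 14, 21, 28, 35, 42} in ℤ_49
ℤ_49 is abelian; every subgroup of an abelian group is normal

Yes, normal subgroup


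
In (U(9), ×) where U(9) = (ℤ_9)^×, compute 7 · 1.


Operation: multiplication mod 9
7 · 1 = (a × b) mod 9 with a = 7, b = 1

7 · 1 = 7


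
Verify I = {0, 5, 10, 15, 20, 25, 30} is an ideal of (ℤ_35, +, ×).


Check ideal conditions for I = {0, 5, 10, 15, 20, 25, 30} in ℤ_35:
(1) I is an additive subgroup? Yes
(2) For r ∈ ℤ_35 and a ∈ I: r·a ∈ I? Yes

Yes, I is an ideal of ℤ_35


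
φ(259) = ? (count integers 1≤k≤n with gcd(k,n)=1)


Factor n: 259 = 7 × 37
φ(n) = n · ∏(1 - 1/p) over distinct primes p | n
φ(259) = 259 · (1 - 1/7) · (1 - 1/37) = 216

φ(259) = 216


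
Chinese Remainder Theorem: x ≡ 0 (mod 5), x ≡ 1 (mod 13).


m₁ = 5, m₂ = 13, gcd = 1, so CRT applies. M = m₁·m₂ = 65
Let M₁ = M/m₁ = 13, M₂ = M/m₂ = 5
Find y₁ ≡ M₁⁻¹ (mod m₁): 13⁻¹ ≡ 2 (mod 5)
Find y₂ ≡ M₂⁻¹ (mod m₂): 5⁻¹ ≡ 8 (mod 13)
x = a₁·M₁·y₁ + a₂·M₂·y₂ = 0·13·2 + 1·5·8 = 40
Reduce mod 65: x ≡ 40
Check: 40 mod 5 = 0 ✓, 40 mod 13 = 1 ✓

x ≡ 40 (mod 65)


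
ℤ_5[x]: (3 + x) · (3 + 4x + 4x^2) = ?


Expand and collect like terms; reduce coefficients mod 5:
x^0: 3·3 = 9 ≡ 4 (mod 5)
x^1: 3·4 + 1·3 = 15 ≡ 0 (mod 5)
x^2: 3·4 + 1·4 = 16 ≡ 1 (mod 5)
x^3: 1·4 = 4 ≡ 4 (mod 5)
Result: 4 + x^2 + 4x^3

f · g = 4 + x^2 + 4x^3


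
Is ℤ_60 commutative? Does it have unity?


ℤ_60 is a commutative ring with unity 1; 60 = 2×30 is composite, so 2·30 ≡ 0 gives zero divisors (not an integral domain)
Commutative: Yes
Integral domain: No
Has unity: Yes

ℤ_60: Commutative=Yes, Unity=Yes


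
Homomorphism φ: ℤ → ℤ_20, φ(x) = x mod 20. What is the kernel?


Kernel = preimage of identity
ker(φ) = {x ∈ ℤ : x ≡ 0 (mod 20)} = 20ℤ = {0, ±20, ±40, ...}

ker(φ) = 20ℤ


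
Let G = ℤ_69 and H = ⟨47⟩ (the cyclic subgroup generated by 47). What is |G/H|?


|⟨47⟩| = n / gcd(47, 69) = 69 / 1 = 69
H is normal (ℤ_69 is abelian).
|G/H| = |G| / |H| = 69 / 69 = 1

|G/H| = 1


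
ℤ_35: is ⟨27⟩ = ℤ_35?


g generates ℤ_n iff gcd(g, n) = 1
gcd(27, 35) = 1
Since gcd = 1, 27 is a generator.

Yes, 27 generates ℤ_35


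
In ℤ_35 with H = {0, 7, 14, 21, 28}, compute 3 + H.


3 + H = {3 + h (mod 35) : h ∈ H}
3+0=3, 3+7=10, 3+14=17, 3+21=24, 3+28=31

3 + H = {3, 10, 17, 24, 31}


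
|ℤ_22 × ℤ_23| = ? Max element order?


|ℤ_22 × ℤ_23| = 22 × 23 = 506
Max element order = lcm(22,23) = 506
Cyclic? Yes (gcd=1)

|ℤ_22×ℤ_23| = 506, max element order = 506


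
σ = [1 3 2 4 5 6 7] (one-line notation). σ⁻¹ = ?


To find σ⁻¹, swap domain and range:
σ(1) = 1 → σ⁻¹(1) = 1
σ(2) = 3 → σ⁻¹(3) = 2
σ(3) = 2 → σ⁻¹(2) = 3
σ(4) = 4 → σ⁻¹(4) = 4
σ(5) = 5 → σ⁻¹(5) = 5
σ(6) = 6 → σ⁻¹(6) = 6
σ(7) = 7 → σ⁻¹(7) = 7

σ⁻¹ = [1 3 2 4 5 6 7]


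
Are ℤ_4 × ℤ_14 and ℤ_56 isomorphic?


Comparing ℤ_4 × ℤ_14 and ℤ_56:
gcd(4,14) = 2 ≠ 1. Max element order in ℤ_4×ℤ_14 is lcm(4,14) = 28 < 56, so it has no element of order 56

No, ℤ_4 × ℤ_14 ≇ ℤ_56


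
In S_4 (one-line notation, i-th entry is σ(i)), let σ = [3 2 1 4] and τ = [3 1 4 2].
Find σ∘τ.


σ∘τ: apply τ first, then σ
1 →τ 3 →σ 1
2 →τ 1 →σ 3
3 →τ 4 →σ 4
4 →τ 2 →σ 2

σ∘τ = [1 3 4 2]


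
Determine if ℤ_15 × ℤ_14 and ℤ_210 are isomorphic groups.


Comparing ℤ_15 × ℤ_14 and ℤ_210:
gcd(15,14) = 1, so ℤ_15 × ℤ_14 ≅ ℤ_210 (CRT)

Yes, ℤ_15 × ℤ_14 ≅ ℤ_210


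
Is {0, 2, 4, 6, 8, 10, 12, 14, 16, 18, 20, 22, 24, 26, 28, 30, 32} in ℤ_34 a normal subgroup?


H = {0, 2, 4, 6, 8, 10, 12, 14, 16, 18, 20, 22, 24, 26, 28, 30, 32} in ℤ_34
ℤ_34 is abelian; every subgroup of an abelian group is normal

Yes, normal subgroup


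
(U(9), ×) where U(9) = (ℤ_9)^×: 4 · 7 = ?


Operation: multiplication mod 9
4 · 7 = (a × b) mod 9 with a = 4, b = 7

4 · 7 = 1


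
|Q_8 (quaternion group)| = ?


Q_8 = {±1, ±i, ±j, ±k}
|Q_8| = 8

|Q_8 (quaternion group)| = 8


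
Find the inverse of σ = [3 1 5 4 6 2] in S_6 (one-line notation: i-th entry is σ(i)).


To find σ⁻¹, swap domain and range:
σ(1) = 3 → σ⁻¹(3) = 1
σ(2) = 1 → σ⁻¹(1) = 2
σ(3) = 5 → σ⁻¹(5) = 3
σ(4) = 4 → σ⁻¹(4) = 4
σ(5) = 6 → σ⁻¹(6) = 5
σ(6) = 2 → σ⁻¹(2) = 6

σ⁻¹ = [2 6 1 4 3 5]


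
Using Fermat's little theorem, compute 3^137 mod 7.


Fermat's little theorem: if p is prime and gcd(a,p)=1, then a^(p-1) ≡ 1 (mod p)
p = 7 is prime, gcd(3,7) = 1
Reduce exponent: 137 mod 6 = 5
So 3^137 ≡ 3^5 (mod 7)
3^5 mod 7 = 5

3^137 ≡ 5 (mod 7)


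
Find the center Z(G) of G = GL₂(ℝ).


Z(G) = {g ∈ G | gx = xg for all x ∈ G}
Only scalar multiples of the identity commute with all invertible matrices

Z(GL₂(ℝ)) = {aI : a ∈ ℝ, a ≠ 0}


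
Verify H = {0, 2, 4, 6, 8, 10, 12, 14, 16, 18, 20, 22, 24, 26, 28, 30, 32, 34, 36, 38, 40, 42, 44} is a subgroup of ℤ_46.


Subgroup test for H = {0, 2, 4, 6, 8, 10, 12, 14, 16, 18, 20, 22, 24, 26, 28, 30, 32, 34, 36, 38, 40, 42, 44} in (ℤ_46, +):
(1) 0 ∈ H? Yes
(2) Closure: for all a,b ∈ H, (a+b) mod 46 ∈ H? Yes
(3) Inverses: for all a ∈ H, -a mod 46 ∈ H? Yes

Yes, H is a subgroup of ℤ_46


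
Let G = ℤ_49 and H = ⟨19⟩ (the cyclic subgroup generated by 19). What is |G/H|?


|⟨19⟩| = n / gcd(19, 49) = 49 / 1 = 49
H is normal (ℤ_49 is abelian).
|G/H| = |G| / |H| = 49 / 49 = 1

|G/H| = 1


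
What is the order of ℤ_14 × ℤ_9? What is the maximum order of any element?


|ℤ_14 × ℤ_9| = 14 × 9 = 126
Max element order = lcm(14,9) = 126
Cyclic? Yes (gcd=1)

|ℤ_14×ℤ_9| = 126, max element order = 126


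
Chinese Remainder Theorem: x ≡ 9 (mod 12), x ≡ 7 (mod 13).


m₁ = 12, m₂ = 13, gcd = 1, so CRT applies. M = m₁·m₂ = 156
Let M₁ = M/m₁ = 13, M₂ = M/m₂ = 12
Find y₁ ≡ M₁⁻¹ (mod m₁): 13⁻¹ ≡ 1 (mod 12)
Find y₂ ≡ M₂⁻¹ (mod m₂): 12⁻¹ ≡ 12 (mod 13)
x = a₁·M₁·y₁ + a₂·M₂·y₂ = 9·13·1 + 7·12·12 = 1125
Reduce mod 156: x ≡ 33
Check: 33 mod 12 = 9 ✓, 33 mod 13 = 7 ✓

x ≡ 33 (mod 156)


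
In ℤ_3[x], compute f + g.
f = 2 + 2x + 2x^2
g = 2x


Add coefficients mod 3:
x^0: 2 + 0 = 2 (mod 3)
x^1: 2 + 2 = 1 (mod 3)
x^2: 2 + 0 = 2 (mod 3)
Result: 2 + x + 2x^2

f + g = 2 + x + 2x^2


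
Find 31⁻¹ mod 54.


Use the extended Euclidean algorithm to write 1 = 31·s + 54·t; then s mod 54 is the inverse.
Euclidean algorithm:
  31 = 0·54 + 31
  54 = 1·31 + 23
  31 = 1·23 + 8
  23 = 2·8 + 7
  8 = 1·7 + 1
  7 = 7·1 + 0
gcd(31,54) = 1
Back-substitution gives: 31·(7) + 54·(-4) = 1
So 31⁻¹ ≡ 7 ≡ 7 (mod 54)
Check: 31 × 7 = 217 ≡ 1 (mod 54) ✓

31⁻¹ ≡ 7 (mod 54)


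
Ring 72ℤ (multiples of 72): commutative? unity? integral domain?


72ℤ is a commutative ring under +,× but has no multiplicative identity (1 ∉ 72ℤ); it has no zero divisors, but without unity it is not an integral domain
Commutative: Yes
Integral domain: No
Has unity: No

72ℤ (multiples of 72): Commutative=Yes, Unity=No


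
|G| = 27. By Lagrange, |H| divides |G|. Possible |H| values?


Lagrange's theorem: |H| divides |G|
|G| = 27
Divisors of 27: 1, 3, 9, 27

Possible subgroup orders: {1, 3, 9, 27}


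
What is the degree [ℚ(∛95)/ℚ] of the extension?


∛95 has minimal polynomial x³ - 95 (irreducible over ℚ since 95 is not a perfect cube)

[ℚ(∛95)/ℚ] = 3


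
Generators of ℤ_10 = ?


g generates ℤ_n iff gcd(g,n) = 1
Checking each g ∈ {1,...,9}:
gcd(1,10) = 1
gcd(2,10) = 2
gcd(3,10) = 1
gcd(4,10) = 2
gcd(5,10) = 5
gcd(6,10) = 2
gcd(7,10) = 1
gcd(8,10) = 2
gcd(9,10) = 1
Generators: {1, 3, 7, 9}
Number of generators = φ(10) = 4

Generators of ℤ_10 = {1, 3, 7, 9}


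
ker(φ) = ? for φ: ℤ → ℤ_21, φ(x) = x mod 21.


Kernel = preimage of identity
ker(φ) = {x ∈ ℤ : x ≡ 0 (mod 21)} = 21ℤ = {0, ±21, ±42, ...}

ker(φ) = 21ℤ


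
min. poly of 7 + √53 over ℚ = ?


Let α = 7 + √53. Then α - 7 = √53, so (α - 7)² = 53, giving α² - 14α - 4 = 0. Degree 2 and α ∉ ℚ, so this is the minimal polynomial.

Minimal polynomial: x² - 14x - 4


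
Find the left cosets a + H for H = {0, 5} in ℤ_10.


H = {0, 5}, |H| = 2
Number of cosets = |G|/|H| = 10/2 = 5
0 + H = {0, 5}
1 + H = {1, 6}
2 + H = {2, 7}
3 + H = {3, 8}
4 + H = {4, 9}

Cosets: 0+H={0,5}; 1+H={1,6}; 2+H={2,7}; 3+H={3,8}; 4+H={4,9}


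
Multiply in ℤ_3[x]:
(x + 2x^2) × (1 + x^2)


Expand and collect like terms; reduce coefficients mod 3:
x^0: 0·1 = 0 ≡ 0 (mod 3)
x^1: 0·0 + 1·1 = 1 ≡ 1 (mod 3)
x^2: 0·1 + 1·0 + 2·1 = 2 ≡ 2 (mod 3)
x^3: 1·1 + 2·0 = 1 ≡ 1 (mod 3)
x^4: 2·1 = 2 ≡ 2 (mod 3)
Result: x + 2x^2 + x^3 + 2x^4

f · g = x + 2x^2 + x^3 + 2x^4


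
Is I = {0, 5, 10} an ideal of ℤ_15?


Check ideal conditions for I = {0, 5, 10} in ℤ_15:
(1) I is an additive subgroup? Yes
(2) For r ∈ ℤ_15 and a ∈ I: r·a ∈ I? Yes

Yes, I is an ideal of ℤ_15


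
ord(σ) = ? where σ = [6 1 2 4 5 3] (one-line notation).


Cycle decomposition: (1 6 3 2)
Cycle lengths: 4
Order = lcm(4) = 4

ord(σ) = 4


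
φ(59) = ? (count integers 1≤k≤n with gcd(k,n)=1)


Factor n: 59 = 59
φ(n) = n · ∏(1 - 1/p) over distinct primes p | n
φ(59) = 59 · (1 - 1/59) = 58

φ(59) = 58


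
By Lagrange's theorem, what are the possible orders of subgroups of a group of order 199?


Lagrange's theorem: |H| divides |G|
|G| = 199
Divisors of 199: 1, 199

Possible subgroup orders: {1, 199}


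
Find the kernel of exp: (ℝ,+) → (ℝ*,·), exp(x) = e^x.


Kernel = preimage of identity
ker(exp) = {x ∈ ℝ | e^x = 1} = {0}

ker(exp) = {0}


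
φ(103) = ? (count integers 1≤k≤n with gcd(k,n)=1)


Factor n: 103 = 103
φ(n) = n · ∏(1 - 1/p) over distinct primes p | n
φ(103) = 103 · (1 - 1/103) = 102

φ(103) = 102


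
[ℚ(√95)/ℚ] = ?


√95 has minimal polynomial x² - 95 (irreducible over ℚ since 95 is squarefree)

[ℚ(√95)/ℚ] = 2


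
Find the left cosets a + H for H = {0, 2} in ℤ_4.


H = {0, 2}, |H| = 2
Number of cosets = |G|/|H| = 4/2 = 2
0 + H = {0, 2}
1 + H = {1, 3}

Cosets: 0+H={0,2}; 1+H={1,3}


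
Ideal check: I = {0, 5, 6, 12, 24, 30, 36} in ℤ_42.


Check ideal conditions for I = {0, 5, 6, 12, 24, 30, 36} in ℤ_42:
(1) I is an additive subgroup? No
(2) For r ∈ ℤ_42 and a ∈ I: r·a ∈ I? No  [counterexample: r=2, a=5, r·a mod 42 = 10 ∉ I]

No, I is not an ideal of ℤ_42


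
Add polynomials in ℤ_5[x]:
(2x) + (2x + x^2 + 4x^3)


Add coefficients mod 5:
x^0: 0 + 0 = 0 (mod 5)
x^1: 2 + 2 = 4 (mod 5)
x^2: 0 + 1 = 1 (mod 5)
x^3: 0 + 4 = 4 (mod 5)
Result: 4x + x^2 + 4x^3

f + g = 4x + x^2 + 4x^3


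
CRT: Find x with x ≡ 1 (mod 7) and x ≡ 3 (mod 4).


m₁ = 7, m₂ = 4, gcd = 1, so CRT applies. M = m₁·m₂ = 28
Let M₁ = M/m₁ = 4, M₂ = M/m₂ = 7
Find y₁ ≡ M₁⁻¹ (mod m₁): 4⁻¹ ≡ 2 (mod 7)
Find y₂ ≡ M₂⁻¹ (mod m₂): 7⁻¹ ≡ 3 (mod 4)
x = a₁·M₁·y₁ + a₂·M₂·y₂ = 1·4·2 + 3·7·3 = 71
Reduce mod 28: x ≡ 15
Check: 15 mod 7 = 1 ✓, 15 mod 4 = 3 ✓

x ≡ 15 (mod 28)


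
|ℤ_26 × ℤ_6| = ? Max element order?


|ℤ_26 × ℤ_6| = 26 × 6 = 156
Max element order = lcm(26,6) = 78
Cyclic? No (gcd=2)

|ℤ_26×ℤ_6| = 156, max element order = 78


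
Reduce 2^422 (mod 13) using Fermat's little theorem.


Fermat's little theorem: if p is prime and gcd(a,p)=1, then a^(p-1) ≡ 1 (mod p)
p = 13 is prime, gcd(2,13) = 1
Reduce exponent: 422 mod 12 = 2
So 2^422 ≡ 2^2 (mod 13)
2^2 mod 13 = 4

2^422 ≡ 4 (mod 13)


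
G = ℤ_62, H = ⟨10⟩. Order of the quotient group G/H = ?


|⟨10⟩| = n / gcd(10, 62) = 62 / 2 = 31
H is normal (ℤ_62 is abelian).
|G/H| = |G| / |H| = 62 / 31 = 2

|G/H| = 2


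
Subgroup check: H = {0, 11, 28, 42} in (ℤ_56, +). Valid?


Subgroup test for H = {0, 11, 28, 42} in (ℤ_56, +):
(1) 0 ∈ H? Yes
(2) Closure: for all a,b ∈ H, (a+b) mod 56 ∈ H? No  [counterexample: 11 + 11 = 22 ∉ H]
(3) Inverses: for all a ∈ H, -a mod 56 ∈ H? No

No, H is not a subgroup of ℤ_56


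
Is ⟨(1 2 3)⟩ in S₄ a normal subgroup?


H = ⟨(1 2 3)⟩ in S₄
(1 4)(1 2 3)(1 4)⁻¹ = (4 2 3) ∉ ⟨(1 2 3)⟩

No, not a normal subgroup


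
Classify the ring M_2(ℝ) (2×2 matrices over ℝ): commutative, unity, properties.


Matrix multiplication is non-commutative for n ≥ 2; the identity matrix I is the unity; singular matrices give zero divisors, so not an integral domain
Commutative: No
Integral domain: No
Has unity: Yes

M_2(ℝ) (2×2 matrices over ℝ): Commutative=No, Unity=Yes


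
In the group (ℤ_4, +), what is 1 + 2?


Operation: addition mod 4
1 + 2 = (a + b) mod 4 with a = 1, b = 2

1 + 2 = 3


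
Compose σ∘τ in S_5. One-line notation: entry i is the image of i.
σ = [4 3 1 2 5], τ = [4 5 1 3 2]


σ∘τ: apply τ first, then σ
1 →τ 4 →σ 2
2 →τ 5 →σ 5
3 →τ 1 →σ 4
4 →τ 3 →σ 1
5 →τ 2 →σ 3

σ∘τ = [2 5 4 1 3]


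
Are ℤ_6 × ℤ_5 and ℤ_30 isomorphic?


Comparing ℤ_6 × ℤ_5 and ℤ_30:
gcd(6,5) = 1, so ℤ_6 × ℤ_5 ≅ ℤ_30 (CRT)

Yes, ℤ_6 × ℤ_5 ≅ ℤ_30


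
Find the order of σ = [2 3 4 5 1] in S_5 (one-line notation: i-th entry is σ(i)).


Cycle decomposition: (1 2 3 4 5)
Cycle lengths: 5
Order = lcm(5) = 5

ord(σ) = 5


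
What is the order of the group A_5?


|A_n| = n!/2 (even permutations)
|A_5| = 5!/2 = 120/2 = 60

|A_5| = 60


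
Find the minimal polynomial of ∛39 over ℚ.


∛39 satisfies x³ - 39 = 0, irreducible over ℚ (no rational root; 39 is not a perfect cube)

Minimal polynomial: x³ - 39


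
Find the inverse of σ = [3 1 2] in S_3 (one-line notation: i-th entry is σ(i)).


To find σ⁻¹, swap domain and range:
σ(1) = 3 → σ⁻¹(3) = 1
σ(2) = 1 → σ⁻¹(1) = 2
σ(3) = 2 → σ⁻¹(2) = 3

σ⁻¹ = [2 3 1]


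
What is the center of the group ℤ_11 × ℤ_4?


Z(G) = {g ∈ G | gx = xg for all x ∈ G}
Direct product of abelian groups is abelian, so Z(G) = G

Z(ℤ_11 × ℤ_4) = ℤ_11 × ℤ_4


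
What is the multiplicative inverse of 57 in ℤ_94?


Use the extended Euclidean algorithm to write 1 = 57·s + 94·t; then s mod 94 is the inverse.
Euclidean algorithm:
  57 = 0·94 + 57
  94 = 1·57 + 37
  57 = 1·37 + 20
  37 = 1·20 + 17
  20 = 1·17 + 3
  17 = 5·3 + 2
  3 = 1·2 + 1
  2 = 2·1 + 0
gcd(57,94) = 1
Back-substitution gives: 57·(33) + 94·(-20) = 1
So 57⁻¹ ≡ 33 ≡ 33 (mod 94)
Check: 57 × 33 = 1881 ≡ 1 (mod 94) ✓

57⁻¹ ≡ 33 (mod 94)


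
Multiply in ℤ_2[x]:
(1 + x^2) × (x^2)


Expand and collect like terms; reduce coefficients mod 2:
x^0: 1·0 = 0 ≡ 0 (mod 2)
x^1: 1·0 + 0·0 = 0 ≡ 0 (mod 2)
x^2: 1·1 + 0·0 + 1·0 = 1 ≡ 1 (mod 2)
x^3: 0·1 + 1·0 = 0 ≡ 0 (mod 2)
x^4: 1·1 = 1 ≡ 1 (mod 2)
Result: x^2 + x^4

f · g = x^2 + x^4


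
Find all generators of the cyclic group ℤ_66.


g generates ℤ_n iff gcd(g,n) = 1
Prime factors of 66: 2, 3, 11
Generators are g ∈ {1,...,65} not divisible by any of these primes.
Generators: {1, 5, 7, 13, 17, 19, 23, 25, 29, 31, 35, 37, 41, 43, 47, 49, 53, 59, 61, 65}
Number of generators = φ(66) = 20

Generators of ℤ_66 = {1, 5, 7, 13, 17, 19, 23, 25, 29, 31, 35, 37, 41, 43, 47, 49, 53, 59, 61, 65}


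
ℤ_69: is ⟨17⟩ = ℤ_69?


g generates ℤ_n iff gcd(g, n) = 1
gcd(17, 69) = 1
Since gcd = 1, 17 is a generator.

Yes, 17 generates ℤ_69


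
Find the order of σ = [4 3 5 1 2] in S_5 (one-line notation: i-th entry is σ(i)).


Cycle decomposition: (1 4) (2 3 5)
Cycle lengths: 2, 3
Order = lcm(2, 3) = 6

ord(σ) = 6


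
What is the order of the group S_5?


|S_n| = n! (number of permutations of n symbols)
|S_5| = 5! = 120

|S_5| = 120


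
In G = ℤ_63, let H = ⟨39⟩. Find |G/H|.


|⟨39⟩| = n / gcd(39, 63) = 63 / 3 = 21
H is normal (ℤ_63 is abelian).
|G/H| = |G| / |H| = 63 / 21 = 3

|G/H| = 3


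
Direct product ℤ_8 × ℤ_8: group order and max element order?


|ℤ_8 × ℤ_8| = 8 × 8 = 64
Max element order = lcm(8,8) = 8
Cyclic? No (gcd=8)

|ℤ_8×ℤ_8| = 64, max element order = 8


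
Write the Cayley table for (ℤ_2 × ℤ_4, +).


Elements: {(0,0), (0,1), (0,2), (0,3), (1,0), (1,1), (1,2), (1,3)}
Operation: componentwise addition mod (2, 4)
Entry (a, b) = ((a₁+b₁) mod 2, (a₂+b₂) mod 4)

Cayley table:
      | (0,0) | (0,1) | (0,2) | (0,3) | (1,0) | (1,1) | (1,2) | (1,3)
(0,0) | (0,0) | (0,1) | (0,2) | (0,3) | (1,0) | (1,1) | (1,2) | (1,3)
(0,1) | (0,1) | (0,2) | (0,3) | (0,0) | (1,1) | (1,2) | (1,3) | (1,0)
(0,2) | (0,2) | (0,3) | (0,0) | (0,1) | (1,2) | (1,3) | (1,0) | (1,1)
(0,3) | (0,3) | (0,0) | (0,1) | (0,2) | (1,3) | (1,0) | (1,1) | (1,2)
(1,0) | (1,0) | (1,1) | (1,2) | (1,3) | (0,0) | (0,1) | (0,2) | (0,3)
(1,1) | (1,1) | (1,2) | (1,3) | (1,0) | (0,1) | (0,2) | (0,3) | (0,0)
(1,2) | (1,2) | (1,3) | (1,0) | (1,1) | (0,2) | (0,3) | (0,0) | (0,1)
(1,3) | (1,3) | (1,0) | (1,1) | (1,2) | (0,3) | (0,0) | (0,1) | (0,2)


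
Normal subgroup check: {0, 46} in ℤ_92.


H = {0, 46} in ℤ_92
ℤ_92 is abelian; every subgroup of an abelian group is normal

Yes, normal subgroup


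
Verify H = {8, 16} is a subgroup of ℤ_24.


Subgroup test for H = {8, 16} in (ℤ_24, +):
(1) 0 ∈ H? No
(2) Closure: for all a,b ∈ H, (a+b) mod 24 ∈ H? No  [counterexample: 8 + 16 = 0 ∉ H]
(3) Inverses: for all a ∈ H, -a mod 24 ∈ H? Yes

No, H is not a subgroup of ℤ_24


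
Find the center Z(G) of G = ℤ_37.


Z(G) = {g ∈ G | gx = xg for all x ∈ G}
ℤ_37 is abelian, so Z(G) = G

Z(ℤ_37) = ℤ_37


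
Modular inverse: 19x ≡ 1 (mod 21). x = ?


Use the extended Euclidean algorithm to write 1 = 19·s + 21·t; then s mod 21 is the inverse.
Euclidean algorithm:
  19 = 0·21 + 19
  21 = 1·19 + 2
  19 = 9·2 + 1
  2 = 2·1 + 0
gcd(19,21) = 1
Back-substitution gives: 19·(10) + 21·(-9) = 1
So 19⁻¹ ≡ 10 ≡ 10 (mod 21)
Check: 19 × 10 = 190 ≡ 1 (mod 21) ✓

19⁻¹ ≡ 10 (mod 21)


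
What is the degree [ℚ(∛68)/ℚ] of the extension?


∛68 has minimal polynomial x³ - 68 (irreducible over ℚ since 68 is not a perfect cube)

[ℚ(∛68)/ℚ] = 3


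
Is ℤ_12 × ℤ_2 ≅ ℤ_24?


Comparing ℤ_12 × ℤ_2 and ℤ_24:
gcd(12,2) = 2 ≠ 1. Max element order in ℤ_12×ℤ_2 is lcm(12,2) = 12 < 24, so it has no element of order 24

No, ℤ_12 × ℤ_2 ≇ ℤ_24


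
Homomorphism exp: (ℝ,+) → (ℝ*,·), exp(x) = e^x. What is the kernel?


Kernel = preimage of identity
ker(exp) = {x ∈ ℝ | e^x = 1} = {0}

ker(exp) = {0}


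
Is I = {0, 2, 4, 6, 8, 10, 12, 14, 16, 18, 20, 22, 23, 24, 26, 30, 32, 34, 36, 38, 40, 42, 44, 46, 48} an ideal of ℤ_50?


Check ideal conditions for I = {0, 2, 4, 6, 8, 10, 12, 14, 16, 18, 20, 22, 23, 24, 26, 30, 32, 34, 36, 38, 40, 42, 44, 46, 48} in ℤ_50:
(1) I is an additive subgroup? No
(2) For r ∈ ℤ_50 and a ∈ I: r·a ∈ I? No  [counterexample: r=2, a=14, r·a mod 50 = 28 ∉ I]

No, I is not an ideal of ℤ_50


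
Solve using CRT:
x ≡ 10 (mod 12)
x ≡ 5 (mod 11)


m₁ = 12, m₂ = 11, gcd = 1, so CRT applies. M = m₁·m₂ = 132
Let M₁ = M/m₁ = 11, M₂ = M/m₂ = 12
Find y₁ ≡ M₁⁻¹ (mod m₁): 11⁻¹ ≡ 11 (mod 12)
Find y₂ ≡ M₂⁻¹ (mod m₂): 12⁻¹ ≡ 1 (mod 11)
x = a₁·M₁·y₁ + a₂·M₂·y₂ = 10·11·11 + 5·12·1 = 1270
Reduce mod 132: x ≡ 82
Check: 82 mod 12 = 10 ✓, 82 mod 11 = 5 ✓

x ≡ 82 (mod 132)


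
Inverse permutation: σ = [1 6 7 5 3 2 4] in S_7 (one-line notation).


To find σ⁻¹, swap domain and range:
σ(1) = 1 → σ⁻¹(1) = 1
σ(2) = 6 → σ⁻¹(6) = 2
σ(3) = 7 → σ⁻¹(7) = 3
σ(4) = 5 → σ⁻¹(5) = 4
σ(5) = 3 → σ⁻¹(3) = 5
σ(6) = 2 → σ⁻¹(2) = 6
σ(7) = 4 → σ⁻¹(4) = 7

σ⁻¹ = [1 6 5 7 4 2 3]


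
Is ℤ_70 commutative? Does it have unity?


ℤ_70 is a commutative ring with unity 1; 70 = 2×35 is composite, so 2·35 ≡ 0 gives zero divisors (not an integral domain)
Commutative: Yes
Integral domain: No
Has unity: Yes

ℤ_70: Commutative=Yes, Unity=Yes


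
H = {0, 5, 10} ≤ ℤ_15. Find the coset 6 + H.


6 + H = {6 + h (mod 15) : h ∈ H}
6+0=6, 6+5=11, 6+10=1
6 + H = {1, 6, 11} = 1 + H

6 + H = {1, 6, 11}


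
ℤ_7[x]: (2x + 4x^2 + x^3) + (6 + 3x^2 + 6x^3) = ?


Add coefficients mod 7:
x^0: 0 + 6 = 6 (mod 7)
x^1: 2 + 0 = 2 (mod 7)
x^2: 4 + 3 = 0 (mod 7)
x^3: 1 + 6 = 0 (mod 7)
Result: 6 + 2x

f + g = 6 + 2x


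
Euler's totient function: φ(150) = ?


Factor n: 150 = 2 × 3 × 5^2
φ(n) = n · ∏(1 - 1/p) over distinct primes p | n
φ(150) = 150 · (1 - 1/2) · (1 - 1/3) · (1 - 1/5) = 40

φ(150) = 40


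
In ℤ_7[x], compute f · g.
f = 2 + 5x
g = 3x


Expand and collect like terms; reduce coefficients mod 7:
x^0: 2·0 = 0 ≡ 0 (mod 7)
x^1: 2·3 + 5·0 = 6 ≡ 6 (mod 7)
x^2: 5·3 = 15 ≡ 1 (mod 7)
Result: 6x + x^2

f · g = 6x + x^2


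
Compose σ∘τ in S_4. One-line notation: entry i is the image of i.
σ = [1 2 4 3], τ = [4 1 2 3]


σ∘τ: apply τ first, then σ
1 →τ 4 →σ 3
2 →τ 1 →σ 1
3 →τ 2 →σ 2
4 →τ 3 →σ 4

σ∘τ = [3 1 2 4]


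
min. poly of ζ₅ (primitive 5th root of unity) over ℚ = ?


ζ₅ is a root of Φ₅(x) = x⁴ + x³ + x² + x + 1, irreducible over ℚ

Minimal polynomial: x⁴ + x³ + x² + x + 1


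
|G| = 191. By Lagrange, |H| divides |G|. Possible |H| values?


Lagrange's theorem: |H| divides |G|
|G| = 191
Divisors of 191: 1, 191

Possible subgroup orders: {1, 191}


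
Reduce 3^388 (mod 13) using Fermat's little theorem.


Fermat's little theorem: if p is prime and gcd(a,p)=1, then a^(p-1) ≡ 1 (mod p)
p = 13 is prime, gcd(3,13) = 1
Reduce exponent: 388 mod 12 = 4
So 3^388 ≡ 3^4 (mod 13)
3^4 mod 13 = 3

3^388 ≡ 3 (mod 13)


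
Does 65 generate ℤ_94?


g generates ℤ_n iff gcd(g, n) = 1
gcd(65, 94) = 1
Since gcd = 1, 65 is a generator.

Yes, 65 generates ℤ_94


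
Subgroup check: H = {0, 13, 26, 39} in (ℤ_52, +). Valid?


Subgroup test for H = {0, 13, 26, 39} in (ℤ_52, +):
(1) 0 ∈ H? Yes
(2) Closure: for all a,b ∈ H, (a+b) mod 52 ∈ H? Yes
(3) Inverses: for all a ∈ H, -a mod 52 ∈ H? Yes

Yes, H is a subgroup of ℤ_52


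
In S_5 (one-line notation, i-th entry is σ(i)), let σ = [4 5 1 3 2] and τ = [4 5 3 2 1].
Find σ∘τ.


σ∘τ: apply τ first, then σ
1 →τ 4 →σ 3
2 →τ 5 →σ 2
3 →τ 3 →σ 1
4 →τ 2 →σ 5
5 →τ 1 →σ 4

σ∘τ = [3 2 1 5 4]


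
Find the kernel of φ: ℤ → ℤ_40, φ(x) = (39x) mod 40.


Kernel = preimage of identity
ker(φ) = {x ∈ ℤ : 39x ≡ 0 (mod 40)}. gcd(39,40) = 1, so 39x ≡ 0 (mod 40) ⟺ x ≡ 0 (mod 40/1 = 40). Hence ker(φ) = 40ℤ

ker(φ) = 40ℤ


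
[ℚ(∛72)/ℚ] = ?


∛72 has minimal polynomial x³ - 72 (irreducible over ℚ since 72 is not a perfect cube)

[ℚ(∛72)/ℚ] = 3


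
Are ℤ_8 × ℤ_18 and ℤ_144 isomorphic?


Comparing ℤ_8 × ℤ_18 and ℤ_144:
gcd(8,18) = 2 ≠ 1. Max element order in ℤ_8×ℤ_18 is lcm(8,18) = 72 < 144, so it has no element of order 144

No, ℤ_8 × ℤ_18 ≇ ℤ_144


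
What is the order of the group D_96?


|D_n| = 2n (n rotations and n reflections)
|D_96| = 2×96 = 192

|D_96| = 192


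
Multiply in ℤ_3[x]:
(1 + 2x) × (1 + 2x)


Expand and collect like terms; reduce coefficients mod 3:
x^0: 1·1 = 1 ≡ 1 (mod 3)
x^1: 1·2 + 2·1 = 4 ≡ 1 (mod 3)
x^2: 2·2 = 4 ≡ 1 (mod 3)
Result: 1 + x + x^2

f · g = 1 + x + x^2


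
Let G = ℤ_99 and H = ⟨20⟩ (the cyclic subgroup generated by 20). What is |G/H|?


|⟨20⟩| = n / gcd(20, 99) = 99 / 1 = 99
H is normal (ℤ_99 is abelian).
|G/H| = |G| / |H| = 99 / 99 = 1

|G/H| = 1


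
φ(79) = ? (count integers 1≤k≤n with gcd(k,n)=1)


Factor n: 79 = 79
φ(n) = n · ∏(1 - 1/p) over distinct primes p | n
φ(79) = 79 · (1 - 1/79) = 78

φ(79) = 78


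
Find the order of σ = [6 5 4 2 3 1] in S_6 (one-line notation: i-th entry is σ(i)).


Cycle decomposition: (1 6) (2 5 3 4)
Cycle lengths: 2, 4
Order = lcm(2, 4) = 4

ord(σ) = 4


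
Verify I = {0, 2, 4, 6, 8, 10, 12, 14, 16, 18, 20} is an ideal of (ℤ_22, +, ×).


Check ideal conditions for I = {0, 2, 4, 6, 8, 10, 12, 14, 16, 18, 20} in ℤ_22:
(1) I is an additive subgroup? Yes
(2) For r ∈ ℤ_22 and a ∈ I: r·a ∈ I? Yes

Yes, I is an ideal of ℤ_22


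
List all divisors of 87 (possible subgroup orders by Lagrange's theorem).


Lagrange's theorem: |H| divides |G|
|G| = 87
Divisors of 87: 1, 3, 29, 87

Possible subgroup orders: {1, 3, 29, 87}


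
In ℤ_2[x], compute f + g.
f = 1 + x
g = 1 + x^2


Add coefficients mod 2:
x^0: 1 + 1 = 0 (mod 2)
x^1: 1 + 0 = 1 (mod 2)
x^2: 0 + 1 = 1 (mod 2)
Result: x + x^2

f + g = x + x^2


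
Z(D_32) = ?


Z(G) = {g ∈ G | gx = xg for all x ∈ G}
For even n, Z(D_n) = {e, r^(n/2)}: the 180° rotation r^16 commutes with every reflection and rotation

Z(D_32) = {e, r^16}


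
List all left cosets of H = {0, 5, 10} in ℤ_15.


H = {0, 5, 10}, |H| = 3
Number of cosets = |G|/|H| = 15/3 = 5
0 + H = {0, 5, 10}
1 + H = {1, 6, 11}
2 + H = {2, 7, 12}
3 + H = {3, 8, 13}
4 + H = {4, 9, 14}

Cosets: 0+H={0,5,10}; 1+H={1,6,11}; 2+H={2,7,12}; 3+H={3,8,13}; 4+H={4,9,14}


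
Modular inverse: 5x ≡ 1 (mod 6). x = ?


Use the extended Euclidean algorithm to write 1 = 5·s + 6·t; then s mod 6 is the inverse.
Euclidean algorithm:
  5 = 0·6 + 5
  6 = 1·5 + 1
  5 = 5·1 + 0
gcd(5,6) = 1
Back-substitution gives: 5·(-1) + 6·(1) = 1
So 5⁻¹ ≡ -1 ≡ 5 (mod 6)
Check: 5 × 5 = 25 ≡ 1 (mod 6) ✓

5⁻¹ ≡ 5 (mod 6)


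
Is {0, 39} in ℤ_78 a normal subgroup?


H = {0, 39} in ℤ_78
ℤ_78 is abelian; every subgroup of an abelian group is normal

Yes, normal subgroup


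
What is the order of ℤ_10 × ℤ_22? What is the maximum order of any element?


|ℤ_10 × ℤ_22| = 10 × 22 = 220
Max element order = lcm(10,22) = 110
Cyclic? No (gcd=2)

|ℤ_10×ℤ_22| = 220, max element order = 110


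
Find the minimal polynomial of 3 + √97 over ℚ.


Let α = 3 + √97. Then α - 3 = √97, so (α - 3)² = 97, giving α² - 6α - 88 = 0. Degree 2 and α ∉ ℚ, so this is the minimal polynomial.

Minimal polynomial: x² - 6x - 88


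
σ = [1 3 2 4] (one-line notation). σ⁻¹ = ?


To find σ⁻¹, swap domain and range:
σ(1) = 1 → σ⁻¹(1) = 1
σ(2) = 3 → σ⁻¹(3) = 2
σ(3) = 2 → σ⁻¹(2) = 3
σ(4) = 4 → σ⁻¹(4) = 4

σ⁻¹ = [1 3 2 4]


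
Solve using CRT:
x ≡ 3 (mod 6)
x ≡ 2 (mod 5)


m₁ = 6, m₂ = 5, gcd = 1, so CRT applies. M = m₁·m₂ = 30
Let M₁ = M/m₁ = 5, M₂ = M/m₂ = 6
Find y₁ ≡ M₁⁻¹ (mod m₁): 5⁻¹ ≡ 5 (mod 6)
Find y₂ ≡ M₂⁻¹ (mod m₂): 6⁻¹ ≡ 1 (mod 5)
x = a₁·M₁·y₁ + a₂·M₂·y₂ = 3·5·5 + 2·6·1 = 87
Reduce mod 30: x ≡ 27
Check: 27 mod 6 = 3 ✓, 27 mod 5 = 2 ✓

x ≡ 27 (mod 30)


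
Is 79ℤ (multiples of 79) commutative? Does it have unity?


79ℤ is a commutative ring under +,× but has no multiplicative identity (1 ∉ 79ℤ); it has no zero divisors, but without unity it is not an integral domain
Commutative: Yes
Integral domain: No
Has unity: No

79ℤ (multiples of 79): Commutative=Yes, Unity=No


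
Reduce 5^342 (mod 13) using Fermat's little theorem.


Fermat's little theorem: if p is prime and gcd(a,p)=1, then a^(p-1) ≡ 1 (mod p)
p = 13 is prime, gcd(5,13) = 1
Reduce exponent: 342 mod 12 = 6
So 5^342 ≡ 5^6 (mod 13)
5^6 mod 13 = 12

5^342 ≡ 12 (mod 13)


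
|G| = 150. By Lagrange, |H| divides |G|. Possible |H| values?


Lagrange's theorem: |H| divides |G|
|G| = 150
Divisors of 150: 1, 2, 3, 5, 6, 10, 15, 25, 30, 50, 75, 150

Possible subgroup orders: {1, 2, 3, 5, 6, 10, 15, 25, 30, 50, 75, 150}


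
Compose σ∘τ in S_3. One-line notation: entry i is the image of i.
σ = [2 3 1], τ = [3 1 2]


σ∘τ: apply τ first, then σ
1 →τ 3 →σ 1
2 →τ 1 →σ 2
3 →τ 2 →σ 3

σ∘τ = [1 2 3]


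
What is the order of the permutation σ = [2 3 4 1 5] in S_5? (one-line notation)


Cycle decomposition: (1 2 3 4)
Cycle lengths: 4
Order = lcm(4) = 4

ord(σ) = 4


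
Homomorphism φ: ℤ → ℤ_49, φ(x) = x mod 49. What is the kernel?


Kernel = preimage of identity
ker(φ) = {x ∈ ℤ : x ≡ 0 (mod 49)} = 49ℤ = {0, ±49, ±98, ...}

ker(φ) = 49ℤ


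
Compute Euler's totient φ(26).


φ(n) = count of k ∈ {1,...,n} with gcd(k,n)=1
Coprimes to 26: {1, 3, 5, 7, 9, 11, 15, 17, 19, 21, 23, 25}
Count: 12

φ(26) = 12


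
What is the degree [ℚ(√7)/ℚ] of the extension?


√7 has minimal polynomial x² - 7 (irreducible over ℚ since 7 is squarefree)

[ℚ(√7)/ℚ] = 2


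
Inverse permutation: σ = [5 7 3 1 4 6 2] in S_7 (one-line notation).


To find σ⁻¹, swap domain and range:
σ(1) = 5 → σ⁻¹(5) = 1
σ(2) = 7 → σ⁻¹(7) = 2
σ(3) = 3 → σ⁻¹(3) = 3
σ(4) = 1 → σ⁻¹(1) = 4
σ(5) = 4 → σ⁻¹(4) = 5
σ(6) = 6 → σ⁻¹(6) = 6
σ(7) = 2 → σ⁻¹(2) = 7

σ⁻¹ = [4 7 3 5 1 6 2]


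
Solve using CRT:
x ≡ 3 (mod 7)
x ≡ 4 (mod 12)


m₁ = 7, m₂ = 12, gcd = 1, so CRT applies. M = m₁·m₂ = 84
Let M₁ = M/m₁ = 12, M₂ = M/m₂ = 7
Find y₁ ≡ M₁⁻¹ (mod m₁): 12⁻¹ ≡ 3 (mod 7)
Find y₂ ≡ M₂⁻¹ (mod m₂): 7⁻¹ ≡ 7 (mod 12)
x = a₁·M₁·y₁ + a₂·M₂·y₂ = 3·12·3 + 4·7·7 = 304
Reduce mod 84: x ≡ 52
Check: 52 mod 7 = 3 ✓, 52 mod 12 = 4 ✓

x ≡ 52 (mod 84)


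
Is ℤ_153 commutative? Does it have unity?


ℤ_153 is a commutative ring with unity 1; 153 = 3×51 is composite, so 3·51 ≡ 0 gives zero divisors (not an integral domain)
Commutative: Yes
Integral domain: No
Has unity: Yes

ℤ_153: Commutative=Yes, Unity=Yes


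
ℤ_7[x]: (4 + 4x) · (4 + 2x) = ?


Expand and collect like terms; reduce coefficients mod 7:
x^0: 4·4 = 16 ≡ 2 (mod 7)
x^1: 4·2 + 4·4 = 24 ≡ 3 (mod 7)
x^2: 4·2 = 8 ≡ 1 (mod 7)
Result: 2 + 3x + x^2

f · g = 2 + 3x + x^2


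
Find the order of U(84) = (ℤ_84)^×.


U(n) is the group of units mod n; |U(n)| = φ(n)
|U(84)| = φ(84) = 24

|U(84) = (ℤ_84)^×| = 24


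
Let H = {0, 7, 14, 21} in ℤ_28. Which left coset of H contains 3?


3 + H = {3 + h (mod 28) : h ∈ H}
3+0=3, 3+7=10, 3+14=17, 3+21=24

3 + H = {3, 10, 17, 24}


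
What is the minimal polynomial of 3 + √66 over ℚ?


Let α = 3 + √66. Then α - 3 = √66, so (α - 3)² = 66, giving α² - 6α - 57 = 0. Degree 2 and α ∉ ℚ, so this is the minimal polynomial.

Minimal polynomial: x² - 6x - 57


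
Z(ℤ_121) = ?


Z(G) = {g ∈ G | gx = xg for all x ∈ G}
ℤ_121 is abelian, so Z(G) = G

Z(ℤ_121) = ℤ_121


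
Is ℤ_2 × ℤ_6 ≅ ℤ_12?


Comparing ℤ_2 × ℤ_6 and ℤ_12:
gcd(2,6) = 2 ≠ 1. Max element order in ℤ_2×ℤ_6 is lcm(2,6) = 6 < 12, so it has no element of order 12

No, ℤ_2 × ℤ_6 ≇ ℤ_12


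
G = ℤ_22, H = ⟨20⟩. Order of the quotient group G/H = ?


|⟨20⟩| = n / gcd(20, 22) = 22 / 2 = 11
H is normal (ℤ_22 is abelian).
|G/H| = |G| / |H| = 22 / 11 = 2

|G/H| = 2


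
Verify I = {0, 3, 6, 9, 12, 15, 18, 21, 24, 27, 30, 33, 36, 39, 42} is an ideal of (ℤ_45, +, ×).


Check ideal conditions for I = {0, 3, 6, 9, 12, 15, 18, 21, 24, 27, 30, 33, 36, 39, 42} in ℤ_45:
(1) I is an additive subgroup? Yes
(2) For r ∈ ℤ_45 and a ∈ I: r·a ∈ I? Yes

Yes, I is an ideal of ℤ_45


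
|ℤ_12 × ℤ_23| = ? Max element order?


|ℤ_12 × ℤ_23| = 12 × 23 = 276
Max element order = lcm(12,23) = 276
Cyclic? Yes (gcd=1)

|ℤ_12×ℤ_23| = 276, max element order = 276


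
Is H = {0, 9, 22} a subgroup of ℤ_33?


Subgroup test for H = {0, 9, 22} in (ℤ_33, +):
(1) 0 ∈ H? Yes
(2) Closure: for all a,b ∈ H, (a+b) mod 33 ∈ H? No  [counterexample: 9 + 9 = 18 ∉ H]
(3) Inverses: for all a ∈ H, -a mod 33 ∈ H? No

No, H is not a subgroup of ℤ_33


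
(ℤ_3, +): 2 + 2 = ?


Operation: addition mod 3
2 + 2 = (a + b) mod 3 with a = 2, b = 2

2 + 2 = 1


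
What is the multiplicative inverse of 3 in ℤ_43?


Use the extended Euclidean algorithm to write 1 = 3·s + 43·t; then s mod 43 is the inverse.
Euclidean algorithm:
  3 = 0·43 + 3
  43 = 14·3 + 1
  3 = 3·1 + 0
gcd(3,43) = 1
Back-substitution gives: 3·(-14) + 43·(1) = 1
So 3⁻¹ ≡ -14 ≡ 29 (mod 43)
Check: 3 × 29 = 87 ≡ 1 (mod 43) ✓

3⁻¹ ≡ 29 (mod 43)


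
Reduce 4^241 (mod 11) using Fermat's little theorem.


Fermat's little theorem: if p is prime and gcd(a,p)=1, then a^(p-1) ≡ 1 (mod p)
p = 11 is prime, gcd(4,11) = 1
Reduce exponent: 241 mod 10 = 1
So 4^241 ≡ 4^1 (mod 11)
4^1 mod 11 = 4

4^241 ≡ 4 (mod 11)


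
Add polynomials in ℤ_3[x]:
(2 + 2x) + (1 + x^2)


Add coefficients mod 3:
x^0: 2 + 1 = 0 (mod 3)
x^1: 2 + 0 = 2 (mod 3)
x^2: 0 + 1 = 1 (mod 3)
Result: 2x + x^2

f + g = 2x + x^2


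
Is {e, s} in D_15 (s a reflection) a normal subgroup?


H = {e, s} in D_15 (s a reflection)
r·s·r⁻¹ = sr⁻² ≠ s for n ≥ 3, so {e, s} is not closed under conjugation

No, not a normal subgroup


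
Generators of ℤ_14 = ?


g generates ℤ_n iff gcd(g,n) = 1
Checking each g ∈ {1,...,13}:
gcd(1,14) = 1
gcd(2,14) = 2
gcd(3,14) = 1
gcd(4,14) = 2
gcd(5,14) = 1
gcd(6,14) = 2
gcd(7,14) = 7
gcd(8,14) = 2
gcd(9,14) = 1
gcd(10,14) = 2
gcd(11,14) = 1
gcd(12,14) = 2
gcd(13,14) = 1
Generators: {1, 3, 5, 9, 11, 13}
Number of generators = φ(14) = 6

Generators of ℤ_14 = {1, 3, 5, 9, 11, 13}


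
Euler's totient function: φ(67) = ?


Factor n: 67 = 67
φ(n) = n · ∏(1 - 1/p) over distinct primes p | n
φ(67) = 67 · (1 - 1/67) = 66

φ(67) = 66


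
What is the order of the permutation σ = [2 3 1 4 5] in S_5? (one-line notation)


Cycle decomposition: (1 2 3)
Cycle lengths: 3
Order = lcm(3) = 3

ord(σ) = 3


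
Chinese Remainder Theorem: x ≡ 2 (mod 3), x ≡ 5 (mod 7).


m₁ = 3, m₂ = 7, gcd = 1, so CRT applies. M = m₁·m₂ = 21
Let M₁ = M/m₁ = 7, M₂ = M/m₂ = 3
Find y₁ ≡ M₁⁻¹ (mod m₁): 7⁻¹ ≡ 1 (mod 3)
Find y₂ ≡ M₂⁻¹ (mod m₂): 3⁻¹ ≡ 5 (mod 7)
x = a₁·M₁·y₁ + a₂·M₂·y₂ = 2·7·1 + 5·3·5 = 89
Reduce mod 21: x ≡ 5
Check: 5 mod 3 = 2 ✓, 5 mod 7 = 5 ✓

x ≡ 5 (mod 21)


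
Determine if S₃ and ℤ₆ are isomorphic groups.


Comparing S₃ and ℤ₆:
S₃ is non-abelian, ℤ₆ is abelian

No, S₃ ≇ ℤ₆


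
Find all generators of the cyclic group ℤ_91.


g generates ℤ_n iff gcd(g,n) = 1
Prime factors of 91: 7, 13
Generators are g ∈ {1,...,90} not divisible by any of these primes.
Generators: {1, 2, 3, 4, 5, 6, 8, 9, 10, 11, 12, 15, 16, 17, 18, 19, 20, 22, 23, 24, 25, 27, 29, 30, 31, 32, 33, 34, 36, 37, 38, 40, 41, 43, 44, 45, 46, 47, 48, 50, 51, 53, 54, 55, 57, 58, 59, 60, 61, 62, 64, 66, 67, 68, 69, 71, 72, 73, 74, 75, 76, 79, 80, 81, 82, 83, 85, 86, 87, 88, 89, 90}
Number of generators = φ(91) = 72

Generators of ℤ_91 = {1, 2, 3, 4, 5, 6, 8, 9, 10, 11, 12, 15, 16, 17, 18, 19, 20, 22, 23, 24, 25, 27, 29, 30, 31, 32, 33, 34, 36, 37, 38, 40, 41, 43, 44, 45, 46, 47, 48, 50, 51, 53, 54, 55, 57, 58, 59, 60, 61, 62, 64, 66, 67, 68, 69, 71, 72, 73, 74, 75, 76, 79, 80, 81, 82, 83, 85, 86, 87, 88, 89, 90}


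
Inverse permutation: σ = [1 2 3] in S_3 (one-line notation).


To find σ⁻¹, swap domain and range:
σ(1) = 1 → σ⁻¹(1) = 1
σ(2) = 2 → σ⁻¹(2) = 2
σ(3) = 3 → σ⁻¹(3) = 3

σ⁻¹ = [1 2 3]


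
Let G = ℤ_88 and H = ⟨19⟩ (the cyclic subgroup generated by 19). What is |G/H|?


|⟨19⟩| = n / gcd(19, 88) = 88 / 1 = 88
H is normal (ℤ_88 is abelian).
|G/H| = |G| / |H| = 88 / 88 = 1

|G/H| = 1


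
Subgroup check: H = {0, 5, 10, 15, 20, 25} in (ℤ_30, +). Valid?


Subgroup test for H = {0, 5, 10, 15, 20, 25} in (ℤ_30, +):
(1) 0 ∈ H? Yes
(2) Closure: for all a,b ∈ H, (a+b) mod 30 ∈ H? Yes
(3) Inverses: for all a ∈ H, -a mod 30 ∈ H? Yes

Yes, H is a subgroup of ℤ_30


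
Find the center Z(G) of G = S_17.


Z(G) = {g ∈ G | gx = xg for all x ∈ G}
S_n is non-abelian for n ≥ 3; Z(S_17) is trivial

Z(S_17) = {e}


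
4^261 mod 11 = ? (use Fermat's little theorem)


Fermat's little theorem: if p is prime and gcd(a,p)=1, then a^(p-1) ≡ 1 (mod p)
p = 11 is prime, gcd(4,11) = 1
Reduce exponent: 261 mod 10 = 1
So 4^261 ≡ 4^1 (mod 11)
4^1 mod 11 = 4

4^261 ≡ 4 (mod 11)


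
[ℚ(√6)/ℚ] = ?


√6 has minimal polynomial x² - 6 (irreducible over ℚ since 6 is squarefree)

[ℚ(√6)/ℚ] = 2


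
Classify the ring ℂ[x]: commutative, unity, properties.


Polynomial ring over ℂ (an integral domain) is a commutative integral domain with unity 1
Commutative: Yes
Integral domain: Yes
Has unity: Yes

ℂ[x]: Commutative=Yes, Unity=Yes
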